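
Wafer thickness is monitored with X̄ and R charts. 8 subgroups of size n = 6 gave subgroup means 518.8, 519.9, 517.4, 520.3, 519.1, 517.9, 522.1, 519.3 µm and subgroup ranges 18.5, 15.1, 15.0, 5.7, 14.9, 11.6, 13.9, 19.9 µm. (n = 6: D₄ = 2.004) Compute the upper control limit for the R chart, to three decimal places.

R̄ = (18.5 + 15.1 + 15.0 + 5.7 + 14.9 + 11.6 + 13.9 + 19.9) / 8 = 114.6000 / 8 = 14.3250
UCL_R = D₄·R̄ = 2.004 × 14.3250 = 28.7073

28.707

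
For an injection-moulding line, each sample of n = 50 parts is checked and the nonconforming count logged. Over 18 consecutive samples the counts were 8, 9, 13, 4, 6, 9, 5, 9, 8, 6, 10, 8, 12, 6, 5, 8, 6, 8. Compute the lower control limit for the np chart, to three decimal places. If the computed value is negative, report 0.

0.089

p̄ = Σdᵢ / (k·n) = 140 / (18 × 50) = 0.15556
LCL = np̄ − 3·√(np̄(1−p̄)) = 7.7778 − 3 × 2.5628 = 0.0894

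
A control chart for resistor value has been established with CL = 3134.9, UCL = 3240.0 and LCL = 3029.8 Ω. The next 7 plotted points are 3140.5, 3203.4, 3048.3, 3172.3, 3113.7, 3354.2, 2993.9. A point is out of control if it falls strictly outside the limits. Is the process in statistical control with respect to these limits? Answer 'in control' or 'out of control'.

Compare each point to [3029.8, 3240.0]: sample 6 = 3354.2 > UCL; sample 7 = 2993.9 < LCL.

out of control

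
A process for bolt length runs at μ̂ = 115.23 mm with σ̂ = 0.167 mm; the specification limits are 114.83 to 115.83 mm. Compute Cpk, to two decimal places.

0.80

Cpu = (USL − μ̂) / (3σ̂) = (115.83 − 115.23) / (3 × 0.167) = 1.1976; Cpl = (μ̂ − LSL) / (3σ̂) = (115.23 − 114.83) / (3 × 0.167) = 0.7984; Cpk = min(Cpu, Cpl) = 0.7984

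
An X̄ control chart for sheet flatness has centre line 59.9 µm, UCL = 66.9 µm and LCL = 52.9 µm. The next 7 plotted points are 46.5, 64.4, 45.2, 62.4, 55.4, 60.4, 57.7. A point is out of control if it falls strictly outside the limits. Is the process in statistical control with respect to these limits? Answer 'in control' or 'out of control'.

Compare each point to [52.9, 66.9]: sample 1 = 46.5 < LCL; sample 3 = 45.2 < LCL.

out of control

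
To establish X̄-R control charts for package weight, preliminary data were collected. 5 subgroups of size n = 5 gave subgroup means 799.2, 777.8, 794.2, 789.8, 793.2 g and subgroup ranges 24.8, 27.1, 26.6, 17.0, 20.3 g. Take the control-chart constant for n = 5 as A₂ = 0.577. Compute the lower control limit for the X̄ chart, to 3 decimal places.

777.477

X̄̄ = (799.2 + 777.8 + 794.2 + 789.8 + 793.2) / 5 = 3954.2000 / 5 = 790.8400
R̄ = (24.8 + 27.1 + 26.6 + 17.0 + 20.3) / 5 = 115.8000 / 5 = 23.1600
LCL = X̄̄ − A₂·R̄ = 790.8400 − 0.577 × 23.1600 = 777.4767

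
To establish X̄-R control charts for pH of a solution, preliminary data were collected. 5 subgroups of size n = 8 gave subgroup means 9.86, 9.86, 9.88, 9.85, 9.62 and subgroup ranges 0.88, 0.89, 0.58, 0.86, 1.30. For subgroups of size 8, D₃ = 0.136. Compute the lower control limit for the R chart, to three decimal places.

R̄ = (0.88 + 0.89 + 0.58 + 0.86 + 1.30) / 5 = 4.5100 / 5 = 0.9020
LCL_R = D₃·R̄ = 0.136 × 0.9020 = 0.1227

0.123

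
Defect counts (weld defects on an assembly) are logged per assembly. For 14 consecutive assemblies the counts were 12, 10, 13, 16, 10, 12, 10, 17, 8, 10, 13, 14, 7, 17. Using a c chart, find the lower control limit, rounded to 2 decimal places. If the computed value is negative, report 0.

c̄ = (12 + 10 + 13 + 16 + 10 + 12 + 10 + 17 + 8 + 10 + 13 + 14 + 7 + 17) / 14 = 169 / 14 = 12.0714
LCL = c̄ − 3√c̄ = 12.0714 − 3 × 3.4744 = 1.6482

1.65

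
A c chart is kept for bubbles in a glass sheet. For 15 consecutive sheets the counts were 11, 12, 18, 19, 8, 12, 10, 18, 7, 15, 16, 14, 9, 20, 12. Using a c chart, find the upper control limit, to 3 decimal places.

24.382

c̄ = (11 + 12 + 18 + 19 + 8 + 12 + 10 + 18 + 7 + 15 + 16 + 14 + 9 + 20 + 12) / 15 = 201 / 15 = 13.4000
UCL = c̄ + 3√c̄ = 13.4000 + 3 × √13.4000 = 13.4000 + 3 × 3.6606 = 24.3818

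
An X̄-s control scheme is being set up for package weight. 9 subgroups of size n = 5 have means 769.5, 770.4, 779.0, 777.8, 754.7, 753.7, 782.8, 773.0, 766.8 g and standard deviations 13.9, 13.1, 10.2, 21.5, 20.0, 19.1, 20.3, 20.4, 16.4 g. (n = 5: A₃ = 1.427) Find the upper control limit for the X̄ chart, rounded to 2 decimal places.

X̄̄ = (769.5 + 770.4 + 779.0 + 777.8 + 754.7 + 753.7 + 782.8 + 773.0 + 766.8) / 9 = 769.7444
s̄ = (13.9 + 13.1 + 10.2 + 21.5 + 20.0 + 19.1 + 20.3 + 20.4 + 16.4) / 9 = 17.2111
UCL = X̄̄ + A₃·s̄ = 769.7444 + 1.427 × 17.2111 = 794.3047

794.30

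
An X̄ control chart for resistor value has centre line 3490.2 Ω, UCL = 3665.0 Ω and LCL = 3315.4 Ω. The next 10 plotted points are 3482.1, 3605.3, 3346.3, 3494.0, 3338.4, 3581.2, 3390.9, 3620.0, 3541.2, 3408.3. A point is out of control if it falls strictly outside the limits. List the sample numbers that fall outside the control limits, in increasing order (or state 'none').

none

All 10 points lie within [3315.4, 3665.0].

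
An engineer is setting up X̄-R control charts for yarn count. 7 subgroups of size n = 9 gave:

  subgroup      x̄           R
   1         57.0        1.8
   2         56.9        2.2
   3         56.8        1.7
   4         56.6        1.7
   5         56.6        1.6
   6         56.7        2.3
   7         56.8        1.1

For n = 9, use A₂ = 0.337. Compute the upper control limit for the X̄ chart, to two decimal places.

X̄̄ = (57.0 + 56.9 + 56.8 + 56.6 + 56.6 + 56.7 + 56.8) / 7 = 397.4000 / 7 = 56.7714
R̄ = (1.8 + 2.2 + 1.7 + 1.7 + 1.6 + 2.3 + 1.1) / 7 = 12.4000 / 7 = 1.7714
UCL = X̄̄ + A₂·R̄ = 56.7714 + 0.337 × 1.7714 = 57.3684

57.37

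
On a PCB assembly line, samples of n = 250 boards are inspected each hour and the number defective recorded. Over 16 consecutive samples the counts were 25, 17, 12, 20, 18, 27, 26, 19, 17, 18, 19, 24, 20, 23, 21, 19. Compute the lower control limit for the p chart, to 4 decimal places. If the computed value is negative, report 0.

0.0294

p̄ = Σdᵢ / (k·n) = 325 / (16 × 250) = 0.08125
LCL = p̄ − 3·√(p̄(1−p̄)/n) = 0.08125 − 3 × 0.01728 = 0.02941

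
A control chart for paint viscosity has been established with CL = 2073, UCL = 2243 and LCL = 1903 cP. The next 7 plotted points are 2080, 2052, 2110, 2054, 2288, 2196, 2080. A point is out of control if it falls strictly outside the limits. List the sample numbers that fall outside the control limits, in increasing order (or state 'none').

Compare each point to [1903, 2243]: sample 5 = 2288 > UCL.

5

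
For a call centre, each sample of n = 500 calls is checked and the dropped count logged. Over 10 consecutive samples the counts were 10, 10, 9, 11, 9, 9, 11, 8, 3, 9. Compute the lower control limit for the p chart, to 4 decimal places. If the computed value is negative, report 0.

0.0001

p̄ = Σdᵢ / (k·n) = 89 / (10 × 500) = 0.01780
LCL = p̄ − 3·√(p̄(1−p̄)/n) = 0.01780 − 3 × 0.00591 = 0.00006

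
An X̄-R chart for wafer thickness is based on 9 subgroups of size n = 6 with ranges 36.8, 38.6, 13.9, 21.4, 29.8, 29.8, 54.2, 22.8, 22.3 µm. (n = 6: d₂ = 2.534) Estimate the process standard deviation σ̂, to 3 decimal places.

11.821

R̄ = (36.8 + 38.6 + 13.9 + 21.4 + 29.8 + 29.8 + 54.2 + 22.8 + 22.3) / 9 = 29.9556
σ̂ = R̄ / d₂ = 29.9556 / 2.534 = 11.8215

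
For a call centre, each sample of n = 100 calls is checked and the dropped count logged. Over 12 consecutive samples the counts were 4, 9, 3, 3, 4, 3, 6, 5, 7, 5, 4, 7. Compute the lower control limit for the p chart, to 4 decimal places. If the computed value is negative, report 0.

0.0000

p̄ = Σdᵢ / (k·n) = 60 / (12 × 100) = 0.05000
LCL = p̄ − 3·√(p̄(1−p̄)/n) = 0.05000 − 3 × 0.02179 = -0.01538 → 0 (negative, so LCL = 0)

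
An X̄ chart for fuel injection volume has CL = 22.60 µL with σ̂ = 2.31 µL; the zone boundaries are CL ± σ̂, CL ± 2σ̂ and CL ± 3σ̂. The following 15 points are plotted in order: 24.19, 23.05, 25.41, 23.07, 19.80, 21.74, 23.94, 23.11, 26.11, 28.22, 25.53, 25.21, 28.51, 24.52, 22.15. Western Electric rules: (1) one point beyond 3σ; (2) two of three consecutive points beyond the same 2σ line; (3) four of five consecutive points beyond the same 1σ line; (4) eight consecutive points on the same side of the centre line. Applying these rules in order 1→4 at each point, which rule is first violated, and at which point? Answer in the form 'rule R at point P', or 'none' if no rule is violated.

rule 3 at point 12

Zone of each point (C = within 1σ̂, B = 1σ̂–2σ̂, A = 2σ̂–3σ̂, * = beyond 3σ̂; sign = side of CL): 1:+C, 2:+C, 3:+B, 4:+C, 5:-B, 6:-C, 7:+C, 8:+C, 9:+B, 10:+A, 11:+B, 12:+B, 13:+A, 14:+C, 15:-C
Rule 3 (four of five consecutive points beyond the same 1σ limit) is satisfied at point 12.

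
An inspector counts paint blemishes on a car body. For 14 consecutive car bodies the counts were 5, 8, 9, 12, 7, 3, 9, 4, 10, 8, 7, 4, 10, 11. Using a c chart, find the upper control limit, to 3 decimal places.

c̄ = (5 + 8 + 9 + 12 + 7 + 3 + 9 + 4 + 10 + 8 + 7 + 4 + 10 + 11) / 14 = 107 / 14 = 7.6429
UCL = c̄ + 3√c̄ = 7.6429 + 3 × √7.6429 = 7.6429 + 3 × 2.7646 = 15.9366

15.937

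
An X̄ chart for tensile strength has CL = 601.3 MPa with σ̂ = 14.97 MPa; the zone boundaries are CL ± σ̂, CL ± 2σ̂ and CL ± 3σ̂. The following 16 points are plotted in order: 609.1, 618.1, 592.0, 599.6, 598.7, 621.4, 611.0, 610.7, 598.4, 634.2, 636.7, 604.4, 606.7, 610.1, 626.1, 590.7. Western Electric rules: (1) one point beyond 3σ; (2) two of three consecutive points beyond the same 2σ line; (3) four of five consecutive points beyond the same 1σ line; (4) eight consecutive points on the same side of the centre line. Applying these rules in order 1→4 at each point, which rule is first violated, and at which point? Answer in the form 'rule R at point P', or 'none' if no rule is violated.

Zone of each point (C = within 1σ̂, B = 1σ̂–2σ̂, A = 2σ̂–3σ̂, * = beyond 3σ̂; sign = side of CL): 1:+C, 2:+B, 3:-C, 4:-C, 5:-C, 6:+B, 7:+C, 8:+C, 9:-C, 10:+A, 11:+A, 12:+C, 13:+C, 14:+C, 15:+B, 16:-C
Rule 2 (two of three consecutive points beyond the same 2σ limit) is satisfied at point 11.

rule 2 at point 11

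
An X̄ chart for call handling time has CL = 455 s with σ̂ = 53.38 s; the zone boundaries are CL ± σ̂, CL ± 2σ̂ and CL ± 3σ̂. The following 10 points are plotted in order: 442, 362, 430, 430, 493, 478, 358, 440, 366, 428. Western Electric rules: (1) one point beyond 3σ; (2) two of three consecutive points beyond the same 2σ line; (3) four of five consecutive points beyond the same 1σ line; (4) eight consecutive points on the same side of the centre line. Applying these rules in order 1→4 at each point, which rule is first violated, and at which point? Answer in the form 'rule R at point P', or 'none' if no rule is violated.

Zone of each point (C = within 1σ̂, B = 1σ̂–2σ̂, A = 2σ̂–3σ̂, * = beyond 3σ̂; sign = side of CL): 1:-C, 2:-B, 3:-C, 4:-C, 5:+C, 6:+C, 7:-B, 8:-C, 9:-B, 10:-C
No rule fires across all 10 points.

none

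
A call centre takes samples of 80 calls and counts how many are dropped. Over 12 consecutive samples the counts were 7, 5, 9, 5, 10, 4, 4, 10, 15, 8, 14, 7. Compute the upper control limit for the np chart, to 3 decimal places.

p̄ = Σdᵢ / (k·n) = 98 / (12 × 80) = 0.10208
UCL = np̄ + 3·√(np̄(1−p̄)) = 8.1667 + 3 × √(8.1667×0.89792) = 8.1667 + 3 × 2.7079 = 16.2905

16.291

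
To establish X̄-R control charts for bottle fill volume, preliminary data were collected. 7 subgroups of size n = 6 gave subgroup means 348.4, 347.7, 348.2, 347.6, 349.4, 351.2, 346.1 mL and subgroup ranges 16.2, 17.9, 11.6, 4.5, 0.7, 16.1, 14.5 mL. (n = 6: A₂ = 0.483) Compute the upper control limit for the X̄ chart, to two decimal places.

X̄̄ = (348.4 + 347.7 + 348.2 + 347.6 + 349.4 + 351.2 + 346.1) / 7 = 2438.6000 / 7 = 348.3714
R̄ = (16.2 + 17.9 + 11.6 + 4.5 + 0.7 + 16.1 + 14.5) / 7 = 81.5000 / 7 = 11.6429
UCL = X̄̄ + A₂·R̄ = 348.3714 + 0.483 × 11.6429 = 353.9949

353.99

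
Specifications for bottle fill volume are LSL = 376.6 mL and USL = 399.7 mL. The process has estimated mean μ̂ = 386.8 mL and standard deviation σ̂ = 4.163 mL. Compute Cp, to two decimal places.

0.92

Cp = (USL − LSL) / (6σ̂) = (399.7 − 376.6) / (6 × 4.163) = 23.1000 / 24.9780 = 0.9248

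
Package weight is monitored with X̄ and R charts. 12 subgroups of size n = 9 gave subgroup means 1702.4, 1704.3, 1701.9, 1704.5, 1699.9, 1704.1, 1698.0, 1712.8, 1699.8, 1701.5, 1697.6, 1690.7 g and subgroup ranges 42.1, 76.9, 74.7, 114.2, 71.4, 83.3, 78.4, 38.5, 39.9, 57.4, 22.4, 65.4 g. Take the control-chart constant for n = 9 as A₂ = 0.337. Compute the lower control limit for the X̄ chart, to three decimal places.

X̄̄ = (1702.4 + 1704.3 + 1701.9 + 1704.5 + 1699.9 + 1704.1 + 1698.0 + 1712.8 + 1699.8 + 1701.5 + 1697.6 + 1690.7) / 12 = 20417.5000 / 12 = 1701.4583
R̄ = (42.1 + 76.9 + 74.7 + 114.2 + 71.4 + 83.3 + 78.4 + 38.5 + 39.9 + 57.4 + 22.4 + 65.4) / 12 = 764.6000 / 12 = 63.7167
LCL = X̄̄ − A₂·R̄ = 1701.4583 − 0.337 × 63.7167 = 1679.9858

1679.986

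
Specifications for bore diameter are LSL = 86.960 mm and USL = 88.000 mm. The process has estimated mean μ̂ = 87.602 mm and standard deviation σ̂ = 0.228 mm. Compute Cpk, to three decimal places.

0.582

Cpu = (USL − μ̂) / (3σ̂) = (88.000 − 87.602) / (3 × 0.228) = 0.5819; Cpl = (μ̂ − LSL) / (3σ̂) = (87.602 − 86.960) / (3 × 0.228) = 0.9386; Cpk = min(Cpu, Cpl) = 0.5819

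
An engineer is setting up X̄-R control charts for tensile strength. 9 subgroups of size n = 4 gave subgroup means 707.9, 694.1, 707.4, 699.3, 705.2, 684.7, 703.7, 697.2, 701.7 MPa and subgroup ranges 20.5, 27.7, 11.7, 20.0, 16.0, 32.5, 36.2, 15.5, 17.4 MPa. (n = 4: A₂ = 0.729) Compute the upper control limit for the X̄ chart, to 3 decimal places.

X̄̄ = (707.9 + 694.1 + 707.4 + 699.3 + 705.2 + 684.7 + 703.7 + 697.2 + 701.7) / 9 = 6301.2000 / 9 = 700.1333
R̄ = (20.5 + 27.7 + 11.7 + 20.0 + 16.0 + 32.5 + 36.2 + 15.5 + 17.4) / 9 = 197.5000 / 9 = 21.9444
UCL = X̄̄ + A₂·R̄ = 700.1333 + 0.729 × 21.9444 = 716.1308

716.131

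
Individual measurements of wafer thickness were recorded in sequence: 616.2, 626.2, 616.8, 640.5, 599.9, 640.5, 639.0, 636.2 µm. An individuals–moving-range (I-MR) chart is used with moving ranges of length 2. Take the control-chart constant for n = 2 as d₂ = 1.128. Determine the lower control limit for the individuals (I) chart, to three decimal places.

X̄ = (616.2 + 626.2 + 616.8 + 640.5 + 599.9 + 640.5 + 639.0 + 636.2) / 8 = 626.9125
Moving ranges: 10.0, 9.4, 23.7, 40.6, 40.6, 1.5, 2.8; M̄R̄ = 128.6000 / 7 = 18.3714
LCL = X̄ − 3·M̄R̄/d₂ = 626.9125 − 3 × 18.3714 / 1.128 = 578.0523

578.052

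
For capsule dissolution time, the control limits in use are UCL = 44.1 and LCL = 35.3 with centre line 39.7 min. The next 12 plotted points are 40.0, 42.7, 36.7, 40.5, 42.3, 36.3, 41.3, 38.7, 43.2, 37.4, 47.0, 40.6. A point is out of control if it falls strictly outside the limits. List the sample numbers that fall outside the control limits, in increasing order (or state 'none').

11

Compare each point to [35.3, 44.1]: sample 11 = 47.0 > UCL.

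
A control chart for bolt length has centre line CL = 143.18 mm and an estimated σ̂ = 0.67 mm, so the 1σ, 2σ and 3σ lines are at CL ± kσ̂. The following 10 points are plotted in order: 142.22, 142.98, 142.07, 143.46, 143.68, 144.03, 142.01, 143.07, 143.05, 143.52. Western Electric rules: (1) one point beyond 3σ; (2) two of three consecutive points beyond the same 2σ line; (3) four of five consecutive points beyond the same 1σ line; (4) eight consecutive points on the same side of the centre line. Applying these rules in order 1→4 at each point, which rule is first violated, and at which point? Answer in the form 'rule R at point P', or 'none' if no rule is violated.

none

Zone of each point (C = within 1σ̂, B = 1σ̂–2σ̂, A = 2σ̂–3σ̂, * = beyond 3σ̂; sign = side of CL): 1:-B, 2:-C, 3:-B, 4:+C, 5:+C, 6:+B, 7:-B, 8:-C, 9:-C, 10:+C
No rule fires across all 10 points.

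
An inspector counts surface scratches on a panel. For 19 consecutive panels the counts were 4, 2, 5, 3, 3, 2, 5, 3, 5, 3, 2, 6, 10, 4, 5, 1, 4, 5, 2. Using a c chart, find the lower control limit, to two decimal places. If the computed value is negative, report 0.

c̄ = (4 + 2 + 5 + 3 + 3 + 2 + 5 + 3 + 5 + 3 + 2 + 6 + 10 + 4 + 5 + 1 + 4 + 5 + 2) / 19 = 74 / 19 = 3.8947
LCL = c̄ − 3√c̄ = 3.8947 − 3 × 1.9735 = -2.0258 → 0 (cannot be negative)

0.00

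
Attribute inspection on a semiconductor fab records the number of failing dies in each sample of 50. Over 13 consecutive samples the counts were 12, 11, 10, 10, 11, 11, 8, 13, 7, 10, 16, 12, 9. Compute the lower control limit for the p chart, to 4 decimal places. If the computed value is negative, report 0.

0.0410

p̄ = Σdᵢ / (k·n) = 140 / (13 × 50) = 0.21538
LCL = p̄ − 3·√(p̄(1−p̄)/n) = 0.21538 − 3 × 0.05814 = 0.04097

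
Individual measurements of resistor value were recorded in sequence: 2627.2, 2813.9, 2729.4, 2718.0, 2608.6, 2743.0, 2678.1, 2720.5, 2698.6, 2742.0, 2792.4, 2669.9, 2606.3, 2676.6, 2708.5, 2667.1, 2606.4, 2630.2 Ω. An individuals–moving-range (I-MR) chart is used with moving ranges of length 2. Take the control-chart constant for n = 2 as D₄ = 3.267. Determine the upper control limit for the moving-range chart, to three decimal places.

223.617

Moving ranges: 186.7, 84.5, 11.4, 109.4, 134.4, 64.9, 42.4, 21.9, 43.4, 50.4, 122.5, 63.6, 70.3, 31.9, 41.4, 60.7, 23.8; M̄R̄ = 1163.6000 / 17 = 68.4471
UCL_MR = D₄·M̄R̄ = 3.267 × 68.4471 = 223.6165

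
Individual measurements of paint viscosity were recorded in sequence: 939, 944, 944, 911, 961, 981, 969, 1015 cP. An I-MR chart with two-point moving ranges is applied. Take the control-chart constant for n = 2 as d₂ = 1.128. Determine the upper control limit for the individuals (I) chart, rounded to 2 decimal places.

X̄ = (939 + 944 + 944 + 911 + 961 + 981 + 969 + 1015) / 8 = 958.0000
Moving ranges: 5, 0, 33, 50, 20, 12, 46; M̄R̄ = 166.0000 / 7 = 23.7143
UCL = X̄ + 3·M̄R̄/d₂ = 958.0000 + 3 × 23.7143 / 1.128 = 1021.0699

1021.07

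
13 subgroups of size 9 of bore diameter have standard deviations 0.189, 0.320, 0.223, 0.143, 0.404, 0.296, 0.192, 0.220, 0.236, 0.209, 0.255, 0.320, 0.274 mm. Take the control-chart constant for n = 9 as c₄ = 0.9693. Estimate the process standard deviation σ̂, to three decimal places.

0.260

s̄ = (0.189 + 0.320 + 0.223 + 0.143 + 0.404 + 0.296 + 0.192 + 0.220 + 0.236 + 0.209 + 0.255 + 0.320 + 0.274) / 13 = 0.2524
σ̂ = s̄ / c₄ = 0.2524 / 0.9693 = 0.2604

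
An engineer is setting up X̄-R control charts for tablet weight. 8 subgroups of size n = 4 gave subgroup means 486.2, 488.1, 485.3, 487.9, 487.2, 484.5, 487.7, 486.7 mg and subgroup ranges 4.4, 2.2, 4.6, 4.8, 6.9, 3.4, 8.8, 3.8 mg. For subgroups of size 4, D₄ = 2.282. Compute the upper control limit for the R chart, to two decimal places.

R̄ = (4.4 + 2.2 + 4.6 + 4.8 + 6.9 + 3.4 + 8.8 + 3.8) / 8 = 38.9000 / 8 = 4.8625
UCL_R = D₄·R̄ = 2.282 × 4.8625 = 11.0962

11.10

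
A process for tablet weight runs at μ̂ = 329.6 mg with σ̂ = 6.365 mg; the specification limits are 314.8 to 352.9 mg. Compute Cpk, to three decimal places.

0.775

Cpu = (USL − μ̂) / (3σ̂) = (352.9 − 329.6) / (3 × 6.365) = 1.2202; Cpl = (μ̂ − LSL) / (3σ̂) = (329.6 − 314.8) / (3 × 6.365) = 0.7751; Cpk = min(Cpu, Cpl) = 0.7751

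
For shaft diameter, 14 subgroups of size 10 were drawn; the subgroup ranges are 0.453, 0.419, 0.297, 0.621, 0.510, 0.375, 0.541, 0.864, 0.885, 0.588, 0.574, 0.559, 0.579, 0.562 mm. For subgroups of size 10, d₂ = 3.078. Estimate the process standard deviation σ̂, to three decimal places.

0.182

R̄ = (0.453 + 0.419 + 0.297 + 0.621 + 0.510 + 0.375 + 0.541 + 0.864 + 0.885 + 0.588 + 0.574 + 0.559 + 0.579 + 0.562) / 14 = 0.5591
σ̂ = R̄ / d₂ = 0.5591 / 3.078 = 0.1816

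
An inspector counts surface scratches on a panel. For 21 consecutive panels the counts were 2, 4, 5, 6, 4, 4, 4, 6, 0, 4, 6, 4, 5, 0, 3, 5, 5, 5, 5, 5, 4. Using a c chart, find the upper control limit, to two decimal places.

c̄ = (2 + 4 + 5 + 6 + 4 + 4 + 4 + 6 + 0 + 4 + 6 + 4 + 5 + 0 + 3 + 5 + 5 + 5 + 5 + 5 + 4) / 21 = 86 / 21 = 4.0952
UCL = c̄ + 3√c̄ = 4.0952 + 3 × √4.0952 = 4.0952 + 3 × 2.0237 = 10.1662

10.17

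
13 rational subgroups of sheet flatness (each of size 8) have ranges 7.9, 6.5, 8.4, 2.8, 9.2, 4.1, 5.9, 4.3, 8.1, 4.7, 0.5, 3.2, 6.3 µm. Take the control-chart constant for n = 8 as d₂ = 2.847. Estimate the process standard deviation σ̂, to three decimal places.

R̄ = (7.9 + 6.5 + 8.4 + 2.8 + 9.2 + 4.1 + 5.9 + 4.3 + 8.1 + 4.7 + 0.5 + 3.2 + 6.3) / 13 = 5.5308
σ̂ = R̄ / d₂ = 5.5308 / 2.847 = 1.9427

1.943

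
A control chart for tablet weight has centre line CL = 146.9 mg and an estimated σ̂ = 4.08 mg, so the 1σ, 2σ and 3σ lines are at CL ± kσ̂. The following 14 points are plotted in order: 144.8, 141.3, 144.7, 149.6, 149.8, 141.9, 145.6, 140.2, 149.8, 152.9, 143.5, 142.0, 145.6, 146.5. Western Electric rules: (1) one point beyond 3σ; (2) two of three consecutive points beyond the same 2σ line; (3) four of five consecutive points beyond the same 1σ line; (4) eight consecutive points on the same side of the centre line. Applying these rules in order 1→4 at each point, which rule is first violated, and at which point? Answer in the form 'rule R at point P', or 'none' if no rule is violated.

none

Zone of each point (C = within 1σ̂, B = 1σ̂–2σ̂, A = 2σ̂–3σ̂, * = beyond 3σ̂; sign = side of CL): 1:-C, 2:-B, 3:-C, 4:+C, 5:+C, 6:-B, 7:-C, 8:-B, 9:+C, 10:+B, 11:-C, 12:-B, 13:-C, 14:-C
No rule fires across all 14 points.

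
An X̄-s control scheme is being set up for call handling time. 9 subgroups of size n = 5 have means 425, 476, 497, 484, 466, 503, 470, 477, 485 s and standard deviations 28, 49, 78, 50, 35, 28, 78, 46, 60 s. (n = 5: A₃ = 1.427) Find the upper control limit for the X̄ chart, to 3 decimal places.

547.556

X̄̄ = (425 + 476 + 497 + 484 + 466 + 503 + 470 + 477 + 485) / 9 = 475.8889
s̄ = (28 + 49 + 78 + 50 + 35 + 28 + 78 + 46 + 60) / 9 = 50.2222
UCL = X̄̄ + A₃·s̄ = 475.8889 + 1.427 × 50.2222 = 547.5560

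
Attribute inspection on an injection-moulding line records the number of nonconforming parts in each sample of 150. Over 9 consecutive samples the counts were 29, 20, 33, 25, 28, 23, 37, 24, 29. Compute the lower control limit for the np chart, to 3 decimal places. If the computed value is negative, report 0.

p̄ = Σdᵢ / (k·n) = 248 / (9 × 150) = 0.18370
LCL = np̄ − 3·√(np̄(1−p̄)) = 27.5556 − 3 × 4.7427 = 13.3274

13.327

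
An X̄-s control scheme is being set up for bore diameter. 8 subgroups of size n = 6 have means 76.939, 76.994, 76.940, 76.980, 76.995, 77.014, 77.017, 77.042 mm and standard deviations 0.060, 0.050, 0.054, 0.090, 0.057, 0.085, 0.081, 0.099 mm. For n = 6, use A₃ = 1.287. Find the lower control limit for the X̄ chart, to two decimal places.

76.90

X̄̄ = (76.939 + 76.994 + 76.940 + 76.980 + 76.995 + 77.014 + 77.017 + 77.042) / 8 = 76.9901
s̄ = (0.060 + 0.050 + 0.054 + 0.090 + 0.057 + 0.085 + 0.081 + 0.099) / 8 = 0.0720
LCL = X̄̄ − A₃·s̄ = 76.9901 − 1.287 × 0.0720 = 76.8975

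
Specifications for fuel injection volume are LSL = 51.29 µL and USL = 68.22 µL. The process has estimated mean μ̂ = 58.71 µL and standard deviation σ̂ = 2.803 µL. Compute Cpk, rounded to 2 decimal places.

0.88

Cpu = (USL − μ̂) / (3σ̂) = (68.22 − 58.71) / (3 × 2.803) = 1.1309; Cpl = (μ̂ − LSL) / (3σ̂) = (58.71 − 51.29) / (3 × 2.803) = 0.8824; Cpk = min(Cpu, Cpl) = 0.8824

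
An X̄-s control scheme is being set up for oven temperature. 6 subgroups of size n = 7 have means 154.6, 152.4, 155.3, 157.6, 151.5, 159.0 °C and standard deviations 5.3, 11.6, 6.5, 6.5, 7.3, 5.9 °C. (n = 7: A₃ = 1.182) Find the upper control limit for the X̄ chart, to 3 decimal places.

163.557

X̄̄ = (154.6 + 152.4 + 155.3 + 157.6 + 151.5 + 159.0) / 6 = 155.0667
s̄ = (5.3 + 11.6 + 6.5 + 6.5 + 7.3 + 5.9) / 6 = 7.1833
UCL = X̄̄ + A₃·s̄ = 155.0667 + 1.182 × 7.1833 = 163.5574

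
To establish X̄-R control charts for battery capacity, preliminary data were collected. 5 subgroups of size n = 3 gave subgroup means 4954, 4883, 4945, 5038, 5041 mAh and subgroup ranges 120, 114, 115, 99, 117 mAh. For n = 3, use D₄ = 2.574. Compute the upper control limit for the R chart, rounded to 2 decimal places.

290.86

R̄ = (120 + 114 + 115 + 99 + 117) / 5 = 565.0000 / 5 = 113.0000
UCL_R = D₄·R̄ = 2.574 × 113.0000 = 290.8620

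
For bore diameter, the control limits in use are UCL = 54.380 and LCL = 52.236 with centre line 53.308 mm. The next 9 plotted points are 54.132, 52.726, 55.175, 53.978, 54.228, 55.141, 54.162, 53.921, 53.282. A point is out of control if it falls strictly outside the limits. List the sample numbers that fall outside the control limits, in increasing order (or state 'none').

Compare each point to [52.236, 54.380]: sample 3 = 55.175 > UCL; sample 6 = 55.141 > UCL.

3, 6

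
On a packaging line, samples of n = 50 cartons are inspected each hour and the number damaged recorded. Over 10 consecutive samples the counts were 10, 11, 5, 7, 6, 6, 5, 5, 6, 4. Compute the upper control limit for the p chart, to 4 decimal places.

0.2727

p̄ = Σdᵢ / (k·n) = 65 / (10 × 50) = 0.13000
UCL = p̄ + 3·√(p̄(1−p̄)/n) = 0.13000 + 3 × √(0.13000×0.87000/50) = 0.13000 + 3 × 0.04756 = 0.27268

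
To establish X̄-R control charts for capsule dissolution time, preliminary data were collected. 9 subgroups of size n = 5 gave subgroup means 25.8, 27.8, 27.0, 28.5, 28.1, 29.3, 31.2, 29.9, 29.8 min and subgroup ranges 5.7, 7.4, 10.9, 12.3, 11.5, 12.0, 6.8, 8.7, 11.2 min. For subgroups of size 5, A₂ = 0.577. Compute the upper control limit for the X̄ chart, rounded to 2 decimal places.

X̄̄ = (25.8 + 27.8 + 27.0 + 28.5 + 28.1 + 29.3 + 31.2 + 29.9 + 29.8) / 9 = 257.4000 / 9 = 28.6000
R̄ = (5.7 + 7.4 + 10.9 + 12.3 + 11.5 + 12.0 + 6.8 + 8.7 + 11.2) / 9 = 86.5000 / 9 = 9.6111
UCL = X̄̄ + A₂·R̄ = 28.6000 + 0.577 × 9.6111 = 34.1456

34.15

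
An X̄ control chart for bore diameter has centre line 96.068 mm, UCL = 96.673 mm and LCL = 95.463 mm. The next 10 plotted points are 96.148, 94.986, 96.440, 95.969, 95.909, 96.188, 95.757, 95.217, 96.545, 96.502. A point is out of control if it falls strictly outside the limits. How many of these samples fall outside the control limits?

2

Compare each point to [95.463, 96.673]: sample 2 = 94.986 < LCL; sample 8 = 95.217 < LCL.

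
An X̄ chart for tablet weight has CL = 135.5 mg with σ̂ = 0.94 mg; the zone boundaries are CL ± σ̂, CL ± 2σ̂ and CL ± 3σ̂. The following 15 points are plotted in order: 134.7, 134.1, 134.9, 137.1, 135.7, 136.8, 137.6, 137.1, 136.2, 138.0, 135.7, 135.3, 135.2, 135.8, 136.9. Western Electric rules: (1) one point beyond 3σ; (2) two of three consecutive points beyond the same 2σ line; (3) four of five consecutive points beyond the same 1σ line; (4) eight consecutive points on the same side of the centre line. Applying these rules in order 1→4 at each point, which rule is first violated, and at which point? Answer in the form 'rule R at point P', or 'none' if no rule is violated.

rule 3 at point 8

Zone of each point (C = within 1σ̂, B = 1σ̂–2σ̂, A = 2σ̂–3σ̂, * = beyond 3σ̂; sign = side of CL): 1:-C, 2:-B, 3:-C, 4:+B, 5:+C, 6:+B, 7:+A, 8:+B, 9:+C, 10:+A, 11:+C, 12:-C, 13:-C, 14:+C, 15:+B
Rule 3 (four of five consecutive points beyond the same 1σ limit) is satisfied at point 8.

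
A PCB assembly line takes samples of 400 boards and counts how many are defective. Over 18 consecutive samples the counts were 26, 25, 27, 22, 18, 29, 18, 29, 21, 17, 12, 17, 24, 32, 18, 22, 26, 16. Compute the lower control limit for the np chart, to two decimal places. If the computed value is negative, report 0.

8.44

p̄ = Σdᵢ / (k·n) = 399 / (18 × 400) = 0.05542
LCL = np̄ − 3·√(np̄(1−p̄)) = 22.1667 − 3 × 4.5758 = 8.4392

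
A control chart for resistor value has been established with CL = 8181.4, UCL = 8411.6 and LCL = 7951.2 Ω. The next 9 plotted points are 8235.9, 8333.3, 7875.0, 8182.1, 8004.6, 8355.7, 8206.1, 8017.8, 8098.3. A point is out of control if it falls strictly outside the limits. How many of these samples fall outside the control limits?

1

Compare each point to [7951.2, 8411.6]: sample 3 = 7875.0 < LCL.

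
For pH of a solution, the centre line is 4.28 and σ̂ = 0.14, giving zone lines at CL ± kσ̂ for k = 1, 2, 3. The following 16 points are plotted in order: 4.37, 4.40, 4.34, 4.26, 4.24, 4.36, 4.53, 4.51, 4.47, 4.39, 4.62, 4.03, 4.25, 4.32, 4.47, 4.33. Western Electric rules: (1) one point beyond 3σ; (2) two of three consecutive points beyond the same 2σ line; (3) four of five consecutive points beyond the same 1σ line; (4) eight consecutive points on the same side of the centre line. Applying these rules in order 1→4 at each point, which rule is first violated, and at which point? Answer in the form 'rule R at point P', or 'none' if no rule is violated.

rule 3 at point 11

Zone of each point (C = within 1σ̂, B = 1σ̂–2σ̂, A = 2σ̂–3σ̂, * = beyond 3σ̂; sign = side of CL): 1:+C, 2:+C, 3:+C, 4:-C, 5:-C, 6:+C, 7:+B, 8:+B, 9:+B, 10:+C, 11:+A, 12:-B, 13:-C, 14:+C, 15:+B, 16:+C
Rule 3 (four of five consecutive points beyond the same 1σ limit) is satisfied at point 11.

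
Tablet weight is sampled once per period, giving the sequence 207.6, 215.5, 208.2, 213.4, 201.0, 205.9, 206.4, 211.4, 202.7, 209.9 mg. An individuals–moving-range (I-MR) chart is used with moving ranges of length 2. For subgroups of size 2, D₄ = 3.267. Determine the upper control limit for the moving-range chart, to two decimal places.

21.45

Moving ranges: 7.9, 7.3, 5.2, 12.4, 4.9, 0.5, 5.0, 8.7, 7.2; M̄R̄ = 59.1000 / 9 = 6.5667
UCL_MR = D₄·M̄R̄ = 3.267 × 6.5667 = 21.4533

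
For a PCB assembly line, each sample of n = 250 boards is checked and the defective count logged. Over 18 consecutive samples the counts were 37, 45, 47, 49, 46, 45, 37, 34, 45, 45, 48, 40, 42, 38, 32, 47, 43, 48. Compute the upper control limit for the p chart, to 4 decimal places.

0.2420

p̄ = Σdᵢ / (k·n) = 768 / (18 × 250) = 0.17067
UCL = p̄ + 3·√(p̄(1−p̄)/n) = 0.17067 + 3 × √(0.17067×0.82933/250) = 0.17067 + 3 × 0.02379 = 0.24205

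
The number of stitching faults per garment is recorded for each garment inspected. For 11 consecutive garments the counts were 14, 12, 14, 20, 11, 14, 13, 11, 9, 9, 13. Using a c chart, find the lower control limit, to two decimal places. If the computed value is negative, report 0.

c̄ = (14 + 12 + 14 + 20 + 11 + 14 + 13 + 11 + 9 + 9 + 13) / 11 = 140 / 11 = 12.7273
LCL = c̄ − 3√c̄ = 12.7273 − 3 × 3.5675 = 2.0247

2.02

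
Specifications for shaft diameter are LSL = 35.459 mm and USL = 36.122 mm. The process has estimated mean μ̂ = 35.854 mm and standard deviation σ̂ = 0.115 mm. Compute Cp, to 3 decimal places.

Cp = (USL − LSL) / (6σ̂) = (36.122 − 35.459) / (6 × 0.115) = 0.6630 / 0.6900 = 0.9609

0.961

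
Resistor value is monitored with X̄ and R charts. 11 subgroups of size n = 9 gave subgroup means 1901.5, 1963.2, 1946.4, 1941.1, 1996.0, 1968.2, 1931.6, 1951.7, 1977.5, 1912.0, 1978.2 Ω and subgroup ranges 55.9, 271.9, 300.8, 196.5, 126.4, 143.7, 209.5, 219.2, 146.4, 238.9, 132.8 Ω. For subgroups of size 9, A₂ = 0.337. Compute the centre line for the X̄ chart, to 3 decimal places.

1951.582

X̄̄ = (1901.5 + 1963.2 + 1946.4 + 1941.1 + 1996.0 + 1968.2 + 1931.6 + 1951.7 + 1977.5 + 1912.0 + 1978.2) / 11 = 21467.4000 / 11 = 1951.5818
CL = X̄̄ = 1951.5818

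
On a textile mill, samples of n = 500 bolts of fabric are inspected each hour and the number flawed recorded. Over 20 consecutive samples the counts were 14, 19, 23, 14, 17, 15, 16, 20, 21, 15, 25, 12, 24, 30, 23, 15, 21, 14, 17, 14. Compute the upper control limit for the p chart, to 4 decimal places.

0.0622

p̄ = Σdᵢ / (k·n) = 369 / (20 × 500) = 0.03690
UCL = p̄ + 3·√(p̄(1−p̄)/n) = 0.03690 + 3 × √(0.03690×0.96310/500) = 0.03690 + 3 × 0.00843 = 0.06219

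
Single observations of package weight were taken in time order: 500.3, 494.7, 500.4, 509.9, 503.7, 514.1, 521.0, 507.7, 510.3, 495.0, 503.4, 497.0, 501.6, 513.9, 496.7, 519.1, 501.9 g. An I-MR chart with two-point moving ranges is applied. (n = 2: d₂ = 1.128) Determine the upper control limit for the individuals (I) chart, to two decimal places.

X̄ = (500.3 + 494.7 + 500.4 + 509.9 + 503.7 + 514.1 + 521.0 + 507.7 + 510.3 + 495.0 + 503.4 + 497.0 + 501.6 + 513.9 + 496.7 + 519.1 + 501.9) / 17 = 505.3353
Moving ranges: 5.6, 5.7, 9.5, 6.2, 10.4, 6.9, 13.3, 2.6, 15.3, 8.4, 6.4, 4.6, 12.3, 17.2, 22.4, 17.2; M̄R̄ = 164.0000 / 16 = 10.2500
UCL = X̄ + 3·M̄R̄/d₂ = 505.3353 + 3 × 10.2500 / 1.128 = 532.5959

532.60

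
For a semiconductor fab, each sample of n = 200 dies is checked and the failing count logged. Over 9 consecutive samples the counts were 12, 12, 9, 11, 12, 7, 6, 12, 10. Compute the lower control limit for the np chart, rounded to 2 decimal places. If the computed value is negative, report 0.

p̄ = Σdᵢ / (k·n) = 91 / (9 × 200) = 0.05056
LCL = np̄ − 3·√(np̄(1−p̄)) = 10.1111 − 3 × 3.0984 = 0.8160

0.82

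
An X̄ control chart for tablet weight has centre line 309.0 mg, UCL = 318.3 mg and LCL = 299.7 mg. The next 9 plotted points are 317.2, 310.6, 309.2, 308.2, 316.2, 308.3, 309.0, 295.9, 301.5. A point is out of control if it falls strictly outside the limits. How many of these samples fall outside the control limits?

Compare each point to [299.7, 318.3]: sample 8 = 295.9 < LCL.

1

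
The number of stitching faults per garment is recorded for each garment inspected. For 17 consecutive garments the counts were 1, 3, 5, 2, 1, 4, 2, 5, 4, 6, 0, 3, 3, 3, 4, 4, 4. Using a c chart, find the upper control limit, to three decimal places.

c̄ = (1 + 3 + 5 + 2 + 1 + 4 + 2 + 5 + 4 + 6 + 0 + 3 + 3 + 3 + 4 + 4 + 4) / 17 = 54 / 17 = 3.1765
UCL = c̄ + 3√c̄ = 3.1765 + 3 × √3.1765 = 3.1765 + 3 × 1.7823 = 8.5233

8.523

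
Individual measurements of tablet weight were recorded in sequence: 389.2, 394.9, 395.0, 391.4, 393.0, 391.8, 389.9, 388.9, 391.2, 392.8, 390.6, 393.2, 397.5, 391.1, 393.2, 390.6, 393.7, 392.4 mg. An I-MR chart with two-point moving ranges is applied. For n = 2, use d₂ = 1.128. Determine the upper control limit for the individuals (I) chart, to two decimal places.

399.07

X̄ = (389.2 + 394.9 + 395.0 + 391.4 + 393.0 + 391.8 + 389.9 + 388.9 + 391.2 + 392.8 + 390.6 + 393.2 + 397.5 + 391.1 + 393.2 + 390.6 + 393.7 + 392.4) / 18 = 392.2444
Moving ranges: 5.7, 0.1, 3.6, 1.6, 1.2, 1.9, 1.0, 2.3, 1.6, 2.2, 2.6, 4.3, 6.4, 2.1, 2.6, 3.1, 1.3; M̄R̄ = 43.6000 / 17 = 2.5647
UCL = X̄ + 3·M̄R̄/d₂ = 392.2444 + 3 × 2.5647 / 1.128 = 399.0655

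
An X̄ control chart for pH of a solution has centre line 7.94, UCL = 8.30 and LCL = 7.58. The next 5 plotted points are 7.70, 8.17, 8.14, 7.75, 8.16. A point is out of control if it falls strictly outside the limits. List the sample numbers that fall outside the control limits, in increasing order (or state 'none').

All 5 points lie within [7.58, 8.30].

none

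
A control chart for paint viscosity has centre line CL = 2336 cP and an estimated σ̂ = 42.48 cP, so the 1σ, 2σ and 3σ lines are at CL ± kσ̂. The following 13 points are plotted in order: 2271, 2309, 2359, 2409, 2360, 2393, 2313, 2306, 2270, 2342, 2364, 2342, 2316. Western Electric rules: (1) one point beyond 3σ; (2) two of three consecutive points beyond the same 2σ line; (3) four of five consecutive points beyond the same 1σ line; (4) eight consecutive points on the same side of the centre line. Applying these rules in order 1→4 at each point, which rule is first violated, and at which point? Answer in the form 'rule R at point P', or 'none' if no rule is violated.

none

Zone of each point (C = within 1σ̂, B = 1σ̂–2σ̂, A = 2σ̂–3σ̂, * = beyond 3σ̂; sign = side of CL): 1:-B, 2:-C, 3:+C, 4:+B, 5:+C, 6:+B, 7:-C, 8:-C, 9:-B, 10:+C, 11:+C, 12:+C, 13:-C
No rule fires across all 13 points.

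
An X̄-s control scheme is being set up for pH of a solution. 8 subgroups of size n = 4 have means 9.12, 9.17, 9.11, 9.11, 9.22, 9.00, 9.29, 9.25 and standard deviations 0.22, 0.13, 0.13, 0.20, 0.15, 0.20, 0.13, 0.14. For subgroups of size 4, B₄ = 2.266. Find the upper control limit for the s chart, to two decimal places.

s̄ = (0.22 + 0.13 + 0.13 + 0.20 + 0.15 + 0.20 + 0.13 + 0.14) / 8 = 0.1625
UCL_s = B₄·s̄ = 2.266 × 0.1625 = 0.3682

0.37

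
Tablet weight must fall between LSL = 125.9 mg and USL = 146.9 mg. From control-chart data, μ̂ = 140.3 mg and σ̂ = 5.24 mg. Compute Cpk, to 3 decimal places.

Cpu = (USL − μ̂) / (3σ̂) = (146.9 − 140.3) / (3 × 5.24) = 0.4198; Cpl = (μ̂ − LSL) / (3σ̂) = (140.3 − 125.9) / (3 × 5.24) = 0.9160; Cpk = min(Cpu, Cpl) = 0.4198

0.420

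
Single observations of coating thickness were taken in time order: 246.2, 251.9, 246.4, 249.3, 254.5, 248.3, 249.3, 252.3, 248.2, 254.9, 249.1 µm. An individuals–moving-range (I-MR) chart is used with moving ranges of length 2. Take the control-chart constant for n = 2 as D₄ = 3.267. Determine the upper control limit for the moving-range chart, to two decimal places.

Moving ranges: 5.7, 5.5, 2.9, 5.2, 6.2, 1.0, 3.0, 4.1, 6.7, 5.8; M̄R̄ = 46.1000 / 10 = 4.6100
UCL_MR = D₄·M̄R̄ = 3.267 × 4.6100 = 15.0609

15.06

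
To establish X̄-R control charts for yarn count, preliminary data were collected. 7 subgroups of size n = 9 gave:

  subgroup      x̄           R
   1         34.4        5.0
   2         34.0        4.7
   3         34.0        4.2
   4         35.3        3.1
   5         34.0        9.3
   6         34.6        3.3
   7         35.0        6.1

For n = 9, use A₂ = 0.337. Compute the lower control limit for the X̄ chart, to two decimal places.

32.75

X̄̄ = (34.4 + 34.0 + 34.0 + 35.3 + 34.0 + 34.6 + 35.0) / 7 = 241.3000 / 7 = 34.4714
R̄ = (5.0 + 4.7 + 4.2 + 3.1 + 9.3 + 3.3 + 6.1) / 7 = 35.7000 / 7 = 5.1000
LCL = X̄̄ − A₂·R̄ = 34.4714 − 0.337 × 5.1000 = 32.7527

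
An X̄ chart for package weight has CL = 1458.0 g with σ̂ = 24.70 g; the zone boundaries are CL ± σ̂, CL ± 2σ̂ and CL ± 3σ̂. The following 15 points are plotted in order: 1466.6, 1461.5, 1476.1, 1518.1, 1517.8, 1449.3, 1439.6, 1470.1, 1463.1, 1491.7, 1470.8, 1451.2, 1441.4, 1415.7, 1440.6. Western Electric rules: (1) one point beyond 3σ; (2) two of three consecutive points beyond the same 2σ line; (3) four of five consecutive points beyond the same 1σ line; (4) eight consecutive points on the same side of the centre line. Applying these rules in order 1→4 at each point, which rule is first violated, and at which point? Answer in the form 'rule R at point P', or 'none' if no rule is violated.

Zone of each point (C = within 1σ̂, B = 1σ̂–2σ̂, A = 2σ̂–3σ̂, * = beyond 3σ̂; sign = side of CL): 1:+C, 2:+C, 3:+C, 4:+A, 5:+A, 6:-C, 7:-C, 8:+C, 9:+C, 10:+B, 11:+C, 12:-C, 13:-C, 14:-B, 15:-C
Rule 2 (two of three consecutive points beyond the same 2σ limit) is satisfied at point 5.

rule 2 at point 5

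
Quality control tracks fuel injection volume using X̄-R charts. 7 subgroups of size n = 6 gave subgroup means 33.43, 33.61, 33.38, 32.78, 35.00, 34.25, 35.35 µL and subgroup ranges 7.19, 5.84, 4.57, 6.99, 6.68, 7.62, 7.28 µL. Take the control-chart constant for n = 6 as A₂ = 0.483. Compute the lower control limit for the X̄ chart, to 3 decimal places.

X̄̄ = (33.43 + 33.61 + 33.38 + 32.78 + 35.00 + 34.25 + 35.35) / 7 = 237.8000 / 7 = 33.9714
R̄ = (7.19 + 5.84 + 4.57 + 6.99 + 6.68 + 7.62 + 7.28) / 7 = 46.1700 / 7 = 6.5957
LCL = X̄̄ − A₂·R̄ = 33.9714 − 0.483 × 6.5957 = 30.7857

30.786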